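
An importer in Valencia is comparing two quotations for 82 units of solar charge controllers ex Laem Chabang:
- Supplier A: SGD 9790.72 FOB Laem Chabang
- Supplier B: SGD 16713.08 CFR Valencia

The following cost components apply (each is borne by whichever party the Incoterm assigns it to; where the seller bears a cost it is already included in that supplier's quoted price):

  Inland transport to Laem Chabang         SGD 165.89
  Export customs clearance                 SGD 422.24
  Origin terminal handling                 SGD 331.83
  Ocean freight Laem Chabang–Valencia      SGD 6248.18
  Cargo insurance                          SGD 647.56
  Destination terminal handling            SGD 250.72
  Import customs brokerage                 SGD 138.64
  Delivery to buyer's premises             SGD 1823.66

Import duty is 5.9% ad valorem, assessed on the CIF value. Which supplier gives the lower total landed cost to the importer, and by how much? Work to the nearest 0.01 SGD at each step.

Supplier A (FOB):
CIF value = FOB price + freight + insurance = 9790.72 + 6248.18 + 647.56 = 16686.46
Import duty = 16686.46 × 5.9% = 984.50
Buyer bears (A): 6248.18 + 647.56 + 250.72 + 138.64 + 1823.66 = 9108.76
Landed cost (A) = invoice 9790.72 + 9108.76 + duty 984.50 = 19883.98
Supplier B (CFR):
CIF value = CFR price + insurance = 16713.08 + 647.56 = 17360.64
Import duty = 17360.64 × 5.9% = 1024.28
Buyer bears (B): 647.56 + 250.72 + 138.64 + 1823.66 = 2860.58
Landed cost (B) = invoice 16713.08 + 2860.58 + duty 1024.28 = 20597.94
Difference = |19883.98 − 20597.94| = 713.96

Supplier A is cheaper by SGD 713.96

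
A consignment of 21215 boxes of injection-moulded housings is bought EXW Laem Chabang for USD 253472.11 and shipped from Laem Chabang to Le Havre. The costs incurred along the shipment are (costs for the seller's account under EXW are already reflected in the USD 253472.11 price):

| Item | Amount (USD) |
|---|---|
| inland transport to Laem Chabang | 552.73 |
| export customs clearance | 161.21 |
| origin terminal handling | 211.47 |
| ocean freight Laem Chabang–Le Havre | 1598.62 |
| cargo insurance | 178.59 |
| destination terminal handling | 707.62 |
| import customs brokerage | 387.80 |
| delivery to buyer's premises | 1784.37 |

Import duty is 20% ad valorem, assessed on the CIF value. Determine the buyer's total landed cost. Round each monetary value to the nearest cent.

EXW: the seller makes goods available at their premises; the buyer bears all onward costs.
CIF value = EXW price + inland to port + export clearance + origin terminal + freight + insurance = 253472.11 + 552.73 + 161.21 + 211.47 + 1598.62 + 178.59 = 256174.73
Import duty = 256174.73 × 20% = 51234.95
Buyer bears: inland to port 552.73 + export clearance 161.21 + origin terminal 211.47 + freight 1598.62 + insurance 178.59 + destination terminal 707.62 + brokerage 387.80 + delivery 1784.37 + duty 51234.95 = 56817.36
Landed cost = invoice 253472.11 + 56817.36 = 310289.47

Total landed cost: USD 310289.47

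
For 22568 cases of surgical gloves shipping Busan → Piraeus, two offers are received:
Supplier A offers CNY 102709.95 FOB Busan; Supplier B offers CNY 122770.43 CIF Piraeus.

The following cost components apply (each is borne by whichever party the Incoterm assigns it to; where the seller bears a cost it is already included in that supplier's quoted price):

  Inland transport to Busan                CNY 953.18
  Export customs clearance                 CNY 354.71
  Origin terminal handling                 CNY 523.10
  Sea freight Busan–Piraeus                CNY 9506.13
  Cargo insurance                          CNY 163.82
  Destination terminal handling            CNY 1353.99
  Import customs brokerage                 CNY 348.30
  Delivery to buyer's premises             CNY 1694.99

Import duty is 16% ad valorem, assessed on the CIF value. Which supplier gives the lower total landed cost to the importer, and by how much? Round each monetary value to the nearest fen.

Supplier A is cheaper by CNY 12053.02

Supplier A (FOB):
CIF value = FOB price + freight + insurance = 102709.95 + 9506.13 + 163.82 = 112379.90
Import duty = 112379.90 × 16% = 17980.78
Buyer bears (A): 9506.13 + 163.82 + 1353.99 + 348.30 + 1694.99 = 13067.23
Landed cost (A) = invoice 102709.95 + 13067.23 + duty 17980.78 = 133757.96
Supplier B (CIF):
The CIF price already equals the CIF value: 122770.43
Import duty = 122770.43 × 16% = 19643.27
Buyer bears (B): 1353.99 + 348.30 + 1694.99 = 3397.28
Landed cost (B) = invoice 122770.43 + 3397.28 + duty 19643.27 = 145810.98
Difference = |133757.96 − 145810.98| = 12053.02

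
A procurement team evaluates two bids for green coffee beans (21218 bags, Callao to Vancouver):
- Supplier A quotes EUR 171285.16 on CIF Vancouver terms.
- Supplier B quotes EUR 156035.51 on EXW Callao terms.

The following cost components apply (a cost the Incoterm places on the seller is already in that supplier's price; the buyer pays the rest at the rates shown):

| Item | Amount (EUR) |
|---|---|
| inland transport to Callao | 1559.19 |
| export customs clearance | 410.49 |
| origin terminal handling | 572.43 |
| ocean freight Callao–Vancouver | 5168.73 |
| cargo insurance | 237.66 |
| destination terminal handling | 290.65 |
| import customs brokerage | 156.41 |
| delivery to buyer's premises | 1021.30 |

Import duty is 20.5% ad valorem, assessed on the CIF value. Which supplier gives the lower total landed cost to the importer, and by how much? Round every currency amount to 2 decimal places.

Supplier B is cheaper by EUR 8797.89

Supplier A (CIF):
The CIF price already equals the CIF value: 171285.16
Import duty = 171285.16 × 20.5% = 35113.46
Buyer bears (A): 290.65 + 156.41 + 1021.30 = 1468.36
Landed cost (A) = invoice 171285.16 + 1468.36 + duty 35113.46 = 207866.98
Supplier B (EXW):
CIF value = EXW price + inland to port + export clearance + origin terminal + freight + insurance = 156035.51 + 1559.19 + 410.49 + 572.43 + 5168.73 + 237.66 = 163984.01
Import duty = 163984.01 × 20.5% = 33616.72
Buyer bears (B): 1559.19 + 410.49 + 572.43 + 5168.73 + 237.66 + 290.65 + 156.41 + 1021.30 = 9416.86
Landed cost (B) = invoice 156035.51 + 9416.86 + duty 33616.72 = 199069.09
Difference = |207866.98 − 199069.09| = 8797.89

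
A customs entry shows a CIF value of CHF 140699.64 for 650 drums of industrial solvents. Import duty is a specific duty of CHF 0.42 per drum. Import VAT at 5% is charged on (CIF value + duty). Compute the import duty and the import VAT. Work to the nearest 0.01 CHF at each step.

Import duty: CHF 273.00; import VAT: CHF 7048.63

Import duty = 650 × 0.42 = 273.00
VAT base = CIF + duty = 140699.64 + 273.00 = 140972.64
Import VAT = 140972.64 × 5% = 7048.63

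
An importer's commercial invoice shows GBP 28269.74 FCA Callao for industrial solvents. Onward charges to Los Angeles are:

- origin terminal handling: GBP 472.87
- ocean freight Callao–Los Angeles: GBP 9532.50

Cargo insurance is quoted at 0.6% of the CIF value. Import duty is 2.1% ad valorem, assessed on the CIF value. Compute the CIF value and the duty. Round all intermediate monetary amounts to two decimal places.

Let C be the CIF value. C = FCA price + pre-shipment costs + freight + 0.6% × C
C − 0.6% × C = 28269.74 + 472.87 + 9532.50
0.994 × C = 38275.11
C = 38275.11 / 0.994 = 38506.15
Insurance premium = 0.6% × 38506.15 = 231.04
Import duty = 38506.15 × 2.1% = 808.63

CIF value: GBP 38506.15; import duty: GBP 808.63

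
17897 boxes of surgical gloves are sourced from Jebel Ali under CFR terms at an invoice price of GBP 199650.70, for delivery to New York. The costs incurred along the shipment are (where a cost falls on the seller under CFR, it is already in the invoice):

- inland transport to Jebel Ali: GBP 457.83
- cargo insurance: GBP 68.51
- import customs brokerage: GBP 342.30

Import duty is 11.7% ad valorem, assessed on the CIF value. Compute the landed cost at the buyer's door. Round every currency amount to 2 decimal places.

Total landed cost: GBP 223428.66

CFR: the seller pays costs through ocean freight to the destination port, but not insurance.
Already in the invoice (seller's account under CFR): inland to port — exclude.
CIF value = CFR price + insurance = 199650.70 + 68.51 = 199719.21
Import duty = 199719.21 × 11.7% = 23367.15
Buyer bears: insurance 68.51 + brokerage 342.30 + duty 23367.15 = 23777.96
Landed cost = invoice 199650.70 + 23777.96 = 223428.66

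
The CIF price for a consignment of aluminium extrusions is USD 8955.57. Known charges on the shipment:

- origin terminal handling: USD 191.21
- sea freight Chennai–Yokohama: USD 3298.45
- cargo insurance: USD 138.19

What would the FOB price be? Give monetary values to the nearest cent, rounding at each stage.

Not relevant to the conversion: origin terminal — on the seller under both CIF and FOB; already in the CIF price and stays in the FOB price.
From CIF to FOB, the seller no longer bears: freight, insurance.
FOB price = 8955.57 − 3298.45 − 138.19 = 5518.93

FOB price: USD 5518.93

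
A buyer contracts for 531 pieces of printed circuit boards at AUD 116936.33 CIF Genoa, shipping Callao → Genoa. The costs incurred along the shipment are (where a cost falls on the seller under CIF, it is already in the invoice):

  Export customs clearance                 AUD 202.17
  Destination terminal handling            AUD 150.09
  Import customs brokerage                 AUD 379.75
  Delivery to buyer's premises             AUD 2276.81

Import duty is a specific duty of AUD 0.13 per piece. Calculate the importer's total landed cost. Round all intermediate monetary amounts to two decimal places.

Total landed cost: AUD 119812.01

CIF: the seller pays costs through ocean freight and marine insurance to the destination port.
Already in the invoice (seller's account under CIF): export clearance — exclude.
The CIF price already equals the CIF value: 116936.33
Import duty = 531 × 0.13 = 69.03
Buyer bears: destination terminal 150.09 + brokerage 379.75 + delivery 2276.81 + duty 69.03 = 2875.68
Landed cost = invoice 116936.33 + 2875.68 = 119812.01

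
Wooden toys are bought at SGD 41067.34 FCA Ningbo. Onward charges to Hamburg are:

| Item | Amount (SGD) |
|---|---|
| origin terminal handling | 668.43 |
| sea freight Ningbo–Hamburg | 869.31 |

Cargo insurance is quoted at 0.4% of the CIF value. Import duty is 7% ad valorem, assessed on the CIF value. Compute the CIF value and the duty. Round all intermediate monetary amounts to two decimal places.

Let C be the CIF value. C = FCA price + pre-shipment costs + freight + 0.4% × C
C − 0.4% × C = 41067.34 + 668.43 + 869.31
0.996 × C = 42605.08
C = 42605.08 / 0.996 = 42776.18
Insurance premium = 0.4% × 42776.18 = 171.10
Import duty = 42776.18 × 7% = 2994.33

CIF value: SGD 42776.18; import duty: SGD 2994.33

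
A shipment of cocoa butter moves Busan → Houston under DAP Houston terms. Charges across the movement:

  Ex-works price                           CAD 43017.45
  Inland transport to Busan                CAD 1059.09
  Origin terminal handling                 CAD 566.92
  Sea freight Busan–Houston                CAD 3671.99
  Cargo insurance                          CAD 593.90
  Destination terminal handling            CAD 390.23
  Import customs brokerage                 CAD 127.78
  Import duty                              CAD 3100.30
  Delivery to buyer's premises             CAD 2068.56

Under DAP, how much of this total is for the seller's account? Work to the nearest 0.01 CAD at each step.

Seller's account: CAD 51368.14

DAP: the seller bears all costs to the named destination except import duty and clearance.
Seller's account: goods 43017.45 + inland to port 1059.09 + origin terminal 566.92 + freight 3671.99 + insurance 593.90 + destination terminal 390.23 + delivery 2068.56 = 51368.14
Buyer's account: brokerage 127.78 + duty 3100.30 = 3228.08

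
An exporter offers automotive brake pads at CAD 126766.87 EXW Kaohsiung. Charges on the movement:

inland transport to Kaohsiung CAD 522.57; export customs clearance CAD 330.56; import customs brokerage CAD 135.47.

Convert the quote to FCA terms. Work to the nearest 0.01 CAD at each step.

FCA price: CAD 127620.00

Not relevant to the conversion: brokerage — on the buyer under both terms; not part of either seller's price.
From EXW to FCA, the seller additionally bears: inland to port, export clearance.
FCA price = 126766.87 + 522.57 + 330.56 = 127620.00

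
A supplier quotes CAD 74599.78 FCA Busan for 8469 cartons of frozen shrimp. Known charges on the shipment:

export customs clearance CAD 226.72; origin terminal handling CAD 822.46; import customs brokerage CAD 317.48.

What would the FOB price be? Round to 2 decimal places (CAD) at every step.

Not relevant to the conversion: export clearance — on the seller under both FCA and FOB; already in the FCA price and stays in the FOB price. brokerage — on the buyer under both terms; not part of either seller's price.
From FCA to FOB, the seller additionally bears: origin terminal.
FOB price = 74599.78 + 822.46 = 75422.24

FOB price: CAD 75422.24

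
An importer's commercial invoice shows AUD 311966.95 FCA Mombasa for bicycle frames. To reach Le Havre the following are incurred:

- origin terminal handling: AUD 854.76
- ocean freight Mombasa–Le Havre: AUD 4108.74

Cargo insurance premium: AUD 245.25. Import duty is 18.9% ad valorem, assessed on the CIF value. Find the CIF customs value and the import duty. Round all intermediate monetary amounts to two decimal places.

CIF = FCA price + pre-shipment costs + freight + insurance
CIF = 311966.95 + 854.76 + 4108.74 + 245.25 = 317175.70
Import duty = 317175.70 × 18.9% = 59946.21

CIF value: AUD 317175.70; import duty: AUD 59946.21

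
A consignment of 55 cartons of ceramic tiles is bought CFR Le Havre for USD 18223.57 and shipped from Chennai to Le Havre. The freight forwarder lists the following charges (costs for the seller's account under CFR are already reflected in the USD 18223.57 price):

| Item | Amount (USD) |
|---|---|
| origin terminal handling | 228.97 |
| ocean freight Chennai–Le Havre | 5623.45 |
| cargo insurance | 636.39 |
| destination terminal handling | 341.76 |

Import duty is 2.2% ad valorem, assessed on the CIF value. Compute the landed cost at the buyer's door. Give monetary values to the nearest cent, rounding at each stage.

CFR: the seller pays costs through ocean freight to the destination port, but not insurance.
Already in the invoice (seller's account under CFR): origin terminal, freight — exclude.
CIF value = CFR price + insurance = 18223.57 + 636.39 = 18859.96
Import duty = 18859.96 × 2.2% = 414.92
Buyer bears: insurance 636.39 + destination terminal 341.76 + duty 414.92 = 1393.07
Landed cost = invoice 18223.57 + 1393.07 = 19616.64

Total landed cost: USD 19616.64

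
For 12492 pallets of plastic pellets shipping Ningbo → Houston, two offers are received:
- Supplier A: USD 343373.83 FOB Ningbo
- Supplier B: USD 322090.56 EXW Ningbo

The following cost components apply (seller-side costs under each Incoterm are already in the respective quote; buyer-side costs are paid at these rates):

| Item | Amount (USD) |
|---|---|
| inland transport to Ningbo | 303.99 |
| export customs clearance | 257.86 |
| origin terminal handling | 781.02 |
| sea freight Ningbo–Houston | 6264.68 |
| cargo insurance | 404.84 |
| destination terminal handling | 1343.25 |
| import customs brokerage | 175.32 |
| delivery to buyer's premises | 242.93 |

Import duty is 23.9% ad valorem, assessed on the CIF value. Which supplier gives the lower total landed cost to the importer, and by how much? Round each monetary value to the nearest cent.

Supplier A (FOB):
CIF value = FOB price + freight + insurance = 343373.83 + 6264.68 + 404.84 = 350043.35
Import duty = 350043.35 × 23.9% = 83660.36
Buyer bears (A): 6264.68 + 404.84 + 1343.25 + 175.32 + 242.93 = 8431.02
Landed cost (A) = invoice 343373.83 + 8431.02 + duty 83660.36 = 435465.21
Supplier B (EXW):
CIF value = EXW price + inland to port + export clearance + origin terminal + freight + insurance = 322090.56 + 303.99 + 257.86 + 781.02 + 6264.68 + 404.84 = 330102.95
Import duty = 330102.95 × 23.9% = 78894.61
Buyer bears (B): 303.99 + 257.86 + 781.02 + 6264.68 + 404.84 + 1343.25 + 175.32 + 242.93 = 9773.89
Landed cost (B) = invoice 322090.56 + 9773.89 + duty 78894.61 = 410759.06
Difference = |435465.21 − 410759.06| = 24706.15

Supplier B is cheaper by USD 24706.15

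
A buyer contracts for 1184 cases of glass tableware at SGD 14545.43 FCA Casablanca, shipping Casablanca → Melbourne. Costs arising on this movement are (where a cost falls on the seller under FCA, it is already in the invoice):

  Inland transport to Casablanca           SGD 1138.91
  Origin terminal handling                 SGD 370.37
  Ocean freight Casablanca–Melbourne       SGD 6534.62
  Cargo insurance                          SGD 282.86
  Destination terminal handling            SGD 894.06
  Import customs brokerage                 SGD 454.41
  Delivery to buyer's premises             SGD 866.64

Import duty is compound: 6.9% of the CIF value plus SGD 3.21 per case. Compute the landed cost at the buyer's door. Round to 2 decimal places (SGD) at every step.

FCA: the seller delivers export-cleared goods to the carrier; the buyer bears costs from that point.
Already in the invoice (seller's account under FCA): inland to port — exclude.
CIF value = FCA price + origin terminal + freight + insurance = 14545.43 + 370.37 + 6534.62 + 282.86 = 21733.28
Ad valorem component: 21733.28 × 6.9% = 1499.60
Specific component: 1184 × 3.21 = 3800.64
Import duty = 1499.60 + 3800.64 = 5300.24
Buyer bears: origin terminal 370.37 + freight 6534.62 + insurance 282.86 + destination terminal 894.06 + brokerage 454.41 + delivery 866.64 + duty 5300.24 = 14703.20
Landed cost = invoice 14545.43 + 14703.20 = 29248.63

Total landed cost: SGD 29248.63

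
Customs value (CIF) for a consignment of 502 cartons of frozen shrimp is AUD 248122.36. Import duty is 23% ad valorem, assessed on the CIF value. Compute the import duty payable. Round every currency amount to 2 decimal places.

Import duty = 248122.36 × 23% = 57068.14

Import duty: AUD 57068.14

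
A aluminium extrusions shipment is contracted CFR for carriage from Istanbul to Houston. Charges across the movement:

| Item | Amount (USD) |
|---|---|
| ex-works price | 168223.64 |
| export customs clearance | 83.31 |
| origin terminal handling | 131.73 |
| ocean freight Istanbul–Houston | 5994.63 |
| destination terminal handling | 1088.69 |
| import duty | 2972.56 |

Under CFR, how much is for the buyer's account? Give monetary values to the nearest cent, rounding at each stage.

Buyer's account: USD 4061.25

CFR: the seller pays costs through ocean freight to the destination port, but not insurance.
Seller's account: goods 168223.64 + export clearance 83.31 + origin terminal 131.73 + freight 5994.63 = 174433.31
Buyer's account: destination terminal 1088.69 + duty 2972.56 = 4061.25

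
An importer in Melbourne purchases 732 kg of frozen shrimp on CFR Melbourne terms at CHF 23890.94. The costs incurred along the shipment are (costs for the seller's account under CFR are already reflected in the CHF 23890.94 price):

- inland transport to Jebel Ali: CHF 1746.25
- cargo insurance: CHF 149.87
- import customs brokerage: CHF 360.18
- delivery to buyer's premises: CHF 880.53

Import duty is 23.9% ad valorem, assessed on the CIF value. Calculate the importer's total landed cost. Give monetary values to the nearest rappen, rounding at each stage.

Total landed cost: CHF 31027.27

CFR: the seller pays costs through ocean freight to the destination port, but not insurance.
Already in the invoice (seller's account under CFR): inland to port — exclude.
CIF value = CFR price + insurance = 23890.94 + 149.87 = 24040.81
Import duty = 24040.81 × 23.9% = 5745.75
Buyer bears: insurance 149.87 + brokerage 360.18 + delivery 880.53 + duty 5745.75 = 7136.33
Landed cost = invoice 23890.94 + 7136.33 = 31027.27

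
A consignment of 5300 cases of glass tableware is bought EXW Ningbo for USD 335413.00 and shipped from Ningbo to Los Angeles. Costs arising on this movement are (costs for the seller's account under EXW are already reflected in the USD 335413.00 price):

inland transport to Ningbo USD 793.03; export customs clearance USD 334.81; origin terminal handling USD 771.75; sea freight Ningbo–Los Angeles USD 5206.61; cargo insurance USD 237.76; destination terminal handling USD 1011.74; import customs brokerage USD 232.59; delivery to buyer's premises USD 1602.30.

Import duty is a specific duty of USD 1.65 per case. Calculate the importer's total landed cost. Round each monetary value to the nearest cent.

EXW: the seller makes goods available at their premises; the buyer bears all onward costs.
CIF value = EXW price + inland to port + export clearance + origin terminal + freight + insurance = 335413.00 + 793.03 + 334.81 + 771.75 + 5206.61 + 237.76 = 342756.96
Import duty = 5300 × 1.65 = 8745.00
Buyer bears: inland to port 793.03 + export clearance 334.81 + origin terminal 771.75 + freight 5206.61 + insurance 237.76 + destination terminal 1011.74 + brokerage 232.59 + delivery 1602.30 + duty 8745.00 = 18935.59
Landed cost = invoice 335413.00 + 18935.59 = 354348.59

Total landed cost: USD 354348.59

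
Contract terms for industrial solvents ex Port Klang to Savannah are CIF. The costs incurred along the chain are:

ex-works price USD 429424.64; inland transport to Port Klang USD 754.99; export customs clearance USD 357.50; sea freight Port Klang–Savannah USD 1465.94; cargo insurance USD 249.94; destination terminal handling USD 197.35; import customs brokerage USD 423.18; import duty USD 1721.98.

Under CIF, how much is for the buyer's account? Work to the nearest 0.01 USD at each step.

CIF: the seller pays costs through ocean freight and marine insurance to the destination port.
Seller's account: goods 429424.64 + inland to port 754.99 + export clearance 357.50 + freight 1465.94 + insurance 249.94 = 432253.01
Buyer's account: destination terminal 197.35 + brokerage 423.18 + duty 1721.98 = 2342.51

Buyer's account: USD 2342.51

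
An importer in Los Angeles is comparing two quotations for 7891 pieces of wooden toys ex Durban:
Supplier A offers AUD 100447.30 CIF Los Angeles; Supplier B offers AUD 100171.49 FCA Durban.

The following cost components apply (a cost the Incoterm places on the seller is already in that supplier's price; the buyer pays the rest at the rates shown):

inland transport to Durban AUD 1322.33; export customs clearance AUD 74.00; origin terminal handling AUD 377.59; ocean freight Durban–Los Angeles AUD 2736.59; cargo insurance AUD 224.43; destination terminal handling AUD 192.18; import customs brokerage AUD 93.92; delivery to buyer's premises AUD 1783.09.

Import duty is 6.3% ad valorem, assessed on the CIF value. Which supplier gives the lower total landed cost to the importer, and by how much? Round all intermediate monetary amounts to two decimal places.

Supplier A (CIF):
The CIF price already equals the CIF value: 100447.30
Import duty = 100447.30 × 6.3% = 6328.18
Buyer bears (A): 192.18 + 93.92 + 1783.09 = 2069.19
Landed cost (A) = invoice 100447.30 + 2069.19 + duty 6328.18 = 108844.67
Supplier B (FCA):
CIF value = FCA price + origin terminal + freight + insurance = 100171.49 + 377.59 + 2736.59 + 224.43 = 103510.10
Import duty = 103510.10 × 6.3% = 6521.14
Buyer bears (B): 377.59 + 2736.59 + 224.43 + 192.18 + 93.92 + 1783.09 = 5407.80
Landed cost (B) = invoice 100171.49 + 5407.80 + duty 6521.14 = 112100.43
Difference = |108844.67 − 112100.43| = 3255.76

Supplier A is cheaper by AUD 3255.76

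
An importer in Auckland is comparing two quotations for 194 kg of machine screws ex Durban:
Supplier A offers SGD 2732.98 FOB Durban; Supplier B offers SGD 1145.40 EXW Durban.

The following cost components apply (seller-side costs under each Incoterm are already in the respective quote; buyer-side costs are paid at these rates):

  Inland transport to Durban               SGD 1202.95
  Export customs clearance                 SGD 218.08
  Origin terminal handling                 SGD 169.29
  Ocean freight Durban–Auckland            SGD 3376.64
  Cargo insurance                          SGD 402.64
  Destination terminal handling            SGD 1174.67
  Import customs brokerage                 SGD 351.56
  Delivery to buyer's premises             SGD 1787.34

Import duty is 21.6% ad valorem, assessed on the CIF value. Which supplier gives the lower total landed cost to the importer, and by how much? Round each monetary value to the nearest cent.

Supplier A is cheaper by SGD 3.33

Supplier A (FOB):
CIF value = FOB price + freight + insurance = 2732.98 + 3376.64 + 402.64 = 6512.26
Import duty = 6512.26 × 21.6% = 1406.65
Buyer bears (A): 3376.64 + 402.64 + 1174.67 + 351.56 + 1787.34 = 7092.85
Landed cost (A) = invoice 2732.98 + 7092.85 + duty 1406.65 = 11232.48
Supplier B (EXW):
CIF value = EXW price + inland to port + export clearance + origin terminal + freight + insurance = 1145.40 + 1202.95 + 218.08 + 169.29 + 3376.64 + 402.64 = 6515.00
Import duty = 6515.00 × 21.6% = 1407.24
Buyer bears (B): 1202.95 + 218.08 + 169.29 + 3376.64 + 402.64 + 1174.67 + 351.56 + 1787.34 = 8683.17
Landed cost (B) = invoice 1145.40 + 8683.17 + duty 1407.24 = 11235.81
Difference = |11232.48 − 11235.81| = 3.33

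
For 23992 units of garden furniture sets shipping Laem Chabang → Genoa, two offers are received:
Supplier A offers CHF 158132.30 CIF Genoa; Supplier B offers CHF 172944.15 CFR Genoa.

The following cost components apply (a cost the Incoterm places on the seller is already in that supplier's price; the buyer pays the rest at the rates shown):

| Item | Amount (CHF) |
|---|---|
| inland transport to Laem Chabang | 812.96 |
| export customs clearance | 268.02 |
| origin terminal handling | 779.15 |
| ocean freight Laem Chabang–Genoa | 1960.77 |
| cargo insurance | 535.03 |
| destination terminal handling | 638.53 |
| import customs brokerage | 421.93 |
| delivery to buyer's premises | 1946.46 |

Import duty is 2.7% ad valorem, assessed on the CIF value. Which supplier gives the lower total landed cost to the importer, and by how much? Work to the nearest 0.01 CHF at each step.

Supplier A (CIF):
The CIF price already equals the CIF value: 158132.30
Import duty = 158132.30 × 2.7% = 4269.57
Buyer bears (A): 638.53 + 421.93 + 1946.46 = 3006.92
Landed cost (A) = invoice 158132.30 + 3006.92 + duty 4269.57 = 165408.79
Supplier B (CFR):
CIF value = CFR price + insurance = 172944.15 + 535.03 = 173479.18
Import duty = 173479.18 × 2.7% = 4683.94
Buyer bears (B): 535.03 + 638.53 + 421.93 + 1946.46 = 3541.95
Landed cost (B) = invoice 172944.15 + 3541.95 + duty 4683.94 = 181170.04
Difference = |165408.79 − 181170.04| = 15761.25

Supplier A is cheaper by CHF 15761.25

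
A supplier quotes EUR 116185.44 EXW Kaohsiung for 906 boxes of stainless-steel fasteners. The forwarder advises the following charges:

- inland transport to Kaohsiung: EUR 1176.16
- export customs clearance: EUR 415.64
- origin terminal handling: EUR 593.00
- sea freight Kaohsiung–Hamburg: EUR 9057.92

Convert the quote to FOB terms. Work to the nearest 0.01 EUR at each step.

FOB price: EUR 118370.24

Not relevant to the conversion: freight — on the buyer under both terms; not part of either seller's price.
From EXW to FOB, the seller additionally bears: inland to port, export clearance, origin terminal.
FOB price = 116185.44 + 1176.16 + 415.64 + 593.00 = 118370.24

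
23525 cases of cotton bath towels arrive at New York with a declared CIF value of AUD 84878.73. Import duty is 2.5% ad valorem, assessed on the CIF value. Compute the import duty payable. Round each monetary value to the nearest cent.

Import duty = 84878.73 × 2.5% = 2121.97

Import duty: AUD 2121.97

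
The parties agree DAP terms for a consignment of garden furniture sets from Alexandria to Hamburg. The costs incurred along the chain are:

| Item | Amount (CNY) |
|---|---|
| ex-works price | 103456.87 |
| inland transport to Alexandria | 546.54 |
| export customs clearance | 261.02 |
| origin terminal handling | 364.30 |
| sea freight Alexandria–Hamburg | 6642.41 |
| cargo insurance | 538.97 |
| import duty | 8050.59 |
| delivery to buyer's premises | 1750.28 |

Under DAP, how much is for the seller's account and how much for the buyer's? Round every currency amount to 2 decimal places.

Seller: CNY 113560.39; buyer: CNY 8050.59

DAP: the seller bears all costs to the named destination except import duty and clearance.
Seller's account: goods 103456.87 + inland to port 546.54 + export clearance 261.02 + origin terminal 364.30 + freight 6642.41 + insurance 538.97 + delivery 1750.28 = 113560.39
Buyer's account: duty 8050.59 = 8050.59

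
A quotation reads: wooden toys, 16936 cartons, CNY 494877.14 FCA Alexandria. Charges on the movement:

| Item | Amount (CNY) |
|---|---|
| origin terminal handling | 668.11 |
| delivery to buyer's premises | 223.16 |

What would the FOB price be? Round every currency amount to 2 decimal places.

FOB price: CNY 495545.25

Not relevant to the conversion: delivery — on the buyer under both terms; not part of either seller's price.
From FCA to FOB, the seller additionally bears: origin terminal.
FOB price = 494877.14 + 668.11 = 495545.25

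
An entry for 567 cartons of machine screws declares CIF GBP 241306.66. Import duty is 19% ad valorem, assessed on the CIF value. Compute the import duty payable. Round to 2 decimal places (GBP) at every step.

Import duty: GBP 45848.27

Import duty = 241306.66 × 19% = 45848.27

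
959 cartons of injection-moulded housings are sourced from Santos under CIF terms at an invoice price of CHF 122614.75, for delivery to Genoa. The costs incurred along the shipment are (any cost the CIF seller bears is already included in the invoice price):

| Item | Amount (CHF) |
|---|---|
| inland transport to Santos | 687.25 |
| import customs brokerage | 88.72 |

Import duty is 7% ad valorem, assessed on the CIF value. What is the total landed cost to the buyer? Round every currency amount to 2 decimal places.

CIF: the seller pays costs through ocean freight and marine insurance to the destination port.
Already in the invoice (seller's account under CIF): inland to port — exclude.
The CIF price already equals the CIF value: 122614.75
Import duty = 122614.75 × 7% = 8583.03
Buyer bears: brokerage 88.72 + duty 8583.03 = 8671.75
Landed cost = invoice 122614.75 + 8671.75 = 131286.50

Total landed cost: CHF 131286.50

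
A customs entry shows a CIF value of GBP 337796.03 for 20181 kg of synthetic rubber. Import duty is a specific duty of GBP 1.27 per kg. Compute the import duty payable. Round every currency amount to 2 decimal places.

Import duty: GBP 25629.87

Import duty = 20181 × 1.27 = 25629.87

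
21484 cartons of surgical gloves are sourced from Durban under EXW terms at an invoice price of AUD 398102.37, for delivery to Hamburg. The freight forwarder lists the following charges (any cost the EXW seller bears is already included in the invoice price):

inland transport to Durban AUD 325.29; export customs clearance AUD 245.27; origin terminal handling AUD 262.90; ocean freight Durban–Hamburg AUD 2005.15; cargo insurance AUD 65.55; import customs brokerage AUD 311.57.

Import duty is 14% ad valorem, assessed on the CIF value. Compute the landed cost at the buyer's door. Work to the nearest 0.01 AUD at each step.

EXW: the seller makes goods available at their premises; the buyer bears all onward costs.
CIF value = EXW price + inland to port + export clearance + origin terminal + freight + insurance = 398102.37 + 325.29 + 245.27 + 262.90 + 2005.15 + 65.55 = 401006.53
Import duty = 401006.53 × 14% = 56140.91
Buyer bears: inland to port 325.29 + export clearance 245.27 + origin terminal 262.90 + freight 2005.15 + insurance 65.55 + brokerage 311.57 + duty 56140.91 = 59356.64
Landed cost = invoice 398102.37 + 59356.64 = 457459.01

Total landed cost: AUD 457459.01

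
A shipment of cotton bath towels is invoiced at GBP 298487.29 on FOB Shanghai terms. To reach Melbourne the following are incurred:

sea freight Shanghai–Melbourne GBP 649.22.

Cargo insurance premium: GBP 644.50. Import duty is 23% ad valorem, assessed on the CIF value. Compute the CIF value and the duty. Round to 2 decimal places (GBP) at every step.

CIF value: GBP 299781.01; import duty: GBP 68949.63

CIF = FOB price + freight + insurance
CIF = 298487.29 + 649.22 + 644.50 = 299781.01
Import duty = 299781.01 × 23% = 68949.63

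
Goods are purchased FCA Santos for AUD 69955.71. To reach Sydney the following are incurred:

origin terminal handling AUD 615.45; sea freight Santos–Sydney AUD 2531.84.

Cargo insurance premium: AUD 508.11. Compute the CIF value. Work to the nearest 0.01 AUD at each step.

CIF = FCA price + pre-shipment costs + freight + insurance
CIF = 69955.71 + 615.45 + 2531.84 + 508.11 = 73611.11

CIF value: AUD 73611.11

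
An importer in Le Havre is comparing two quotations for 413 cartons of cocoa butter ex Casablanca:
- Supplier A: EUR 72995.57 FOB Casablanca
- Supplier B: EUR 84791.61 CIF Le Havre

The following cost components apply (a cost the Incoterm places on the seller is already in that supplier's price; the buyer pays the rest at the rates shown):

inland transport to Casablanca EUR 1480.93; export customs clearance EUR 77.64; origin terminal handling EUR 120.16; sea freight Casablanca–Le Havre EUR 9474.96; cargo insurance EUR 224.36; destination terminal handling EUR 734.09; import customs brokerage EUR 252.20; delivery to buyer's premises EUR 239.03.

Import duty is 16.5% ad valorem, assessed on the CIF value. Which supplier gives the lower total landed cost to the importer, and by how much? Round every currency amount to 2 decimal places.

Supplier A is cheaper by EUR 2442.68

Supplier A (FOB):
CIF value = FOB price + freight + insurance = 72995.57 + 9474.96 + 224.36 = 82694.89
Import duty = 82694.89 × 16.5% = 13644.66
Buyer bears (A): 9474.96 + 224.36 + 734.09 + 252.20 + 239.03 = 10924.64
Landed cost (A) = invoice 72995.57 + 10924.64 + duty 13644.66 = 97564.87
Supplier B (CIF):
The CIF price already equals the CIF value: 84791.61
Import duty = 84791.61 × 16.5% = 13990.62
Buyer bears (B): 734.09 + 252.20 + 239.03 = 1225.32
Landed cost (B) = invoice 84791.61 + 1225.32 + duty 13990.62 = 100007.55
Difference = |97564.87 − 100007.55| = 2442.68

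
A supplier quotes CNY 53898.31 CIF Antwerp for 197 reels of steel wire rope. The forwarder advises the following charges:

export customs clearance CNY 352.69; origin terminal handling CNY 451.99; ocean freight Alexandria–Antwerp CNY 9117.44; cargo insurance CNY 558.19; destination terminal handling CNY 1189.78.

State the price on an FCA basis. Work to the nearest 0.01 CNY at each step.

FCA price: CNY 43770.69

Not relevant to the conversion: export clearance — on the seller under both CIF and FCA; already in the CIF price and stays in the FCA price. destination terminal — on the buyer under both terms; not part of either seller's price.
From CIF to FCA, the seller no longer bears: origin terminal, freight, insurance.
FCA price = 53898.31 − 451.99 − 9117.44 − 558.19 = 43770.69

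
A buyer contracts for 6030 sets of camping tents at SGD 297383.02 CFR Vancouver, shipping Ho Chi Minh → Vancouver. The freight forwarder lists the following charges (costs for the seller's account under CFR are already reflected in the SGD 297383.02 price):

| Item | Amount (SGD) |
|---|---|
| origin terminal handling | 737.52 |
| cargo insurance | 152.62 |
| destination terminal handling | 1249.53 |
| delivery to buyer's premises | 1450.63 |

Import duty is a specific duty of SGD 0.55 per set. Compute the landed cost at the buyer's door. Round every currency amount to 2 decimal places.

Total landed cost: SGD 303552.30

CFR: the seller pays costs through ocean freight to the destination port, but not insurance.
Already in the invoice (seller's account under CFR): origin terminal — exclude.
CIF value = CFR price + insurance = 297383.02 + 152.62 = 297535.64
Import duty = 6030 × 0.55 = 3316.50
Buyer bears: insurance 152.62 + destination terminal 1249.53 + delivery 1450.63 + duty 3316.50 = 6169.28
Landed cost = invoice 297383.02 + 6169.28 = 303552.30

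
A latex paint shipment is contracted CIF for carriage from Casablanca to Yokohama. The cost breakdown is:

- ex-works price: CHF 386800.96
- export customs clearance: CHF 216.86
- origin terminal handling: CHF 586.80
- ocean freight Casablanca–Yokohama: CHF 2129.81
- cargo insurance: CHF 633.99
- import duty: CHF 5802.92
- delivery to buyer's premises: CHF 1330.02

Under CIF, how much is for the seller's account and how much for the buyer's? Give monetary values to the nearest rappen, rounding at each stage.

CIF: the seller pays costs through ocean freight and marine insurance to the destination port.
Seller's account: goods 386800.96 + export clearance 216.86 + origin terminal 586.80 + freight 2129.81 + insurance 633.99 = 390368.42
Buyer's account: duty 5802.92 + delivery 1330.02 = 7132.94

Seller: CHF 390368.42; buyer: CHF 7132.94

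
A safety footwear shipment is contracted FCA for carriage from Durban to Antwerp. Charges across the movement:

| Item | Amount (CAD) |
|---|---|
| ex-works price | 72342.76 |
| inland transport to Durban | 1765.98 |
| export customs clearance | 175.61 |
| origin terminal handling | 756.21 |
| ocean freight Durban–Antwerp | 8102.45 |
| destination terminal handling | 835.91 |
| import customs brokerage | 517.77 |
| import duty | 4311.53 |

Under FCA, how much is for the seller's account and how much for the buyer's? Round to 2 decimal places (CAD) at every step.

FCA: the seller delivers export-cleared goods to the carrier; the buyer bears costs from that point.
Seller's account: goods 72342.76 + inland to port 1765.98 + export clearance 175.61 = 74284.35
Buyer's account: origin terminal 756.21 + freight 8102.45 + destination terminal 835.91 + brokerage 517.77 + duty 4311.53 = 14523.87

Seller: CAD 74284.35; buyer: CAD 14523.87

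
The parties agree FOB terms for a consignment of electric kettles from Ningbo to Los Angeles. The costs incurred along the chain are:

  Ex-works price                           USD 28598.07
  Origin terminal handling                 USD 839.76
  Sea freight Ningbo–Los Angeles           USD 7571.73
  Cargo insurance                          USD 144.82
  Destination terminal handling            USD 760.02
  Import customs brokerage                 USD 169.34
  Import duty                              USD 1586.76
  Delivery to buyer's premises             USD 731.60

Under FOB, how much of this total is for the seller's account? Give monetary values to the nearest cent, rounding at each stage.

FOB: the seller bears costs until goods are on board at the origin port; the buyer bears freight, insurance and all costs thereafter.
Seller's account: goods 28598.07 + origin terminal 839.76 = 29437.83
Buyer's account: freight 7571.73 + insurance 144.82 + destination terminal 760.02 + brokerage 169.34 + duty 1586.76 + delivery 731.60 = 10964.27

Seller's account: USD 29437.83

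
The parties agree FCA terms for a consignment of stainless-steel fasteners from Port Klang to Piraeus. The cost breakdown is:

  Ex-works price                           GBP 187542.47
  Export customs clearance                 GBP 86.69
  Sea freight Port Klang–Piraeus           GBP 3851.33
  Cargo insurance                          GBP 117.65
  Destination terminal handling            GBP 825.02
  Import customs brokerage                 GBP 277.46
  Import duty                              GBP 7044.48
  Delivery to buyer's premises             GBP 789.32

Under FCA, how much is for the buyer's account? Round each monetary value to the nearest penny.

FCA: the seller delivers export-cleared goods to the carrier; the buyer bears costs from that point.
Seller's account: goods 187542.47 + export clearance 86.69 = 187629.16
Buyer's account: freight 3851.33 + insurance 117.65 + destination terminal 825.02 + brokerage 277.46 + duty 7044.48 + delivery 789.32 = 12905.26

Buyer's account: GBP 12905.26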